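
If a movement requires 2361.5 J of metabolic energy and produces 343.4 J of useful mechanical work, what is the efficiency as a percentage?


eta = (W_mech / E_meta) * 100
eta = (343.4 / 2361.5) * 100
ratio = 0.1454
eta = 14.5416


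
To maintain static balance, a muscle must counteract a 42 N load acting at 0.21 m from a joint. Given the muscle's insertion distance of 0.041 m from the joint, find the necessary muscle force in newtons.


F_muscle = W * d_load / d_muscle
F_muscle = 42 * 0.21 / 0.041
Numerator = 8.8200
F_muscle = 215.1220


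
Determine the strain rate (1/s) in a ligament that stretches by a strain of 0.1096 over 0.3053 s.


strain_rate = delta_strain / delta_t
strain_rate = 0.1096 / 0.3053
strain_rate = 0.3590


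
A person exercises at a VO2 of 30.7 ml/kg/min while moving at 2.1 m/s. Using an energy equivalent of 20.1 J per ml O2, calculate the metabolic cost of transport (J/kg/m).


Power per kg = VO2 * 20.1 / 60
Power per kg = 30.7 * 20.1 / 60 = 10.2845 W/kg
Cost = power_per_kg / speed
Cost = 10.2845 / 2.1
Cost = 4.8974


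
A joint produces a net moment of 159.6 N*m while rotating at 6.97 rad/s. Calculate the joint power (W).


P = M * omega
P = 159.6 * 6.97
P = 1112.4120


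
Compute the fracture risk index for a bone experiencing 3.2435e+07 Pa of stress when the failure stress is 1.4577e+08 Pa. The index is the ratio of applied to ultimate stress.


FRI = applied / ultimate
FRI = 3.2435e+07 / 1.4577e+08
FRI = 0.2225


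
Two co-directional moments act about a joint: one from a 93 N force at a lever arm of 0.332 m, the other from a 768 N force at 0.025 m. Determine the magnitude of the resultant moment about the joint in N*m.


M = F1 * d1 + F2 * d2
M = 93 * 0.332 + 768 * 0.025
M = 30.8760 + 19.2000
M = 50.0760


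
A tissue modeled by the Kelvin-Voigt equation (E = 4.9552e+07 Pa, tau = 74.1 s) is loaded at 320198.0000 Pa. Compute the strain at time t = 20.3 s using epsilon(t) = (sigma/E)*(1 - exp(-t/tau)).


epsilon(t) = (sigma/E) * (1 - exp(-t/tau))
sigma/E = 320198.0000 / 4.9552e+07 = 0.0065
exp(-t/tau) = exp(-20.3 / 74.1) = 0.7604
epsilon = 0.0065 * (1 - 0.7604)
epsilon = 0.0015


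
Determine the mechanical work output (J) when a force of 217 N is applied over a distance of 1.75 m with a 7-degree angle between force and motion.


W = F * d * cos(theta)
theta = 7 deg = 0.1222 rad
cos(theta) = 0.9925
W = 217 * 1.75 * 0.9925
W = 376.9194


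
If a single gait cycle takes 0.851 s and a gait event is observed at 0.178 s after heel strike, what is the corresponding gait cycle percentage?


pct = (event_time / cycle_time) * 100
pct = (0.178 / 0.851) * 100
ratio = 0.2092
pct = 20.9166


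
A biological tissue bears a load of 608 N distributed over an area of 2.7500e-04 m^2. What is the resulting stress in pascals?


stress = F / A
stress = 608 / 2.7500e-04
stress = 2.2109e+06


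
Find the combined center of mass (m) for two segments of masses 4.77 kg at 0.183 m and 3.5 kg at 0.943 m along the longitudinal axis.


COM = (m1*x1 + m2*x2) / (m1 + m2)
COM = (4.77*0.183 + 3.5*0.943) / (4.77 + 3.5)
Numerator = 4.1734
Denominator = 8.2700
COM = 0.5046


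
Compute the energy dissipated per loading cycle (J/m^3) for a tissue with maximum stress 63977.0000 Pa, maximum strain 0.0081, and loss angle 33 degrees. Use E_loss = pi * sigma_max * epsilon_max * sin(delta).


E_loss = pi * sigma_max * epsilon_max * sin(delta)
delta = 33 deg = 0.5760 rad
sin(delta) = 0.5446
E_loss = pi * 63977.0000 * 0.0081 * 0.5446
E_loss = 886.6813


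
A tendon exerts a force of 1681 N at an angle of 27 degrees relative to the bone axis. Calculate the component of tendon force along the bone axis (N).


F_eff = F_tendon * cos(theta)
theta = 27 deg = 0.4712 rad
cos(theta) = 0.8910
F_eff = 1681 * 0.8910
F_eff = 1497.7820


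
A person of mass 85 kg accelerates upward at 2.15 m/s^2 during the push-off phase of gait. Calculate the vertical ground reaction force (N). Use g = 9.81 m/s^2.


GRF = m * (g + a)
GRF = 85 * (9.81 + 2.15)
GRF = 85 * 11.9600
GRF = 1016.6000


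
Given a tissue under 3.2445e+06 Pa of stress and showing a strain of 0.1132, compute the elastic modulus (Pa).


E = stress / strain
E = 3.2445e+06 / 0.1132
E = 2.8662e+07


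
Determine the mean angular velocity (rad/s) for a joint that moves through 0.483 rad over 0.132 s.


omega = delta_theta / delta_t
omega = 0.483 / 0.132
omega = 3.6591


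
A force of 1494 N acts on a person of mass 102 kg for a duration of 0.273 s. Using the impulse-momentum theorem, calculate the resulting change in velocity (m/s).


J = F * dt = 1494 * 0.273 = 407.8620 N*s
delta_v = J / m
delta_v = 407.8620 / 102
delta_v = 3.9986


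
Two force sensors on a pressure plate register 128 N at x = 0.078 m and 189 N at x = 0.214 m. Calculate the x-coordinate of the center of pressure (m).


COP_x = (F1*x1 + F2*x2) / (F1 + F2)
COP_x = (128*0.078 + 189*0.214) / (128 + 189)
Numerator = 50.4300
Denominator = 317
COP_x = 0.1591


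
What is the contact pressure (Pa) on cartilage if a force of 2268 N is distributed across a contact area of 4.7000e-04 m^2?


P = F / A
P = 2268 / 4.7000e-04
P = 4.8255e+06


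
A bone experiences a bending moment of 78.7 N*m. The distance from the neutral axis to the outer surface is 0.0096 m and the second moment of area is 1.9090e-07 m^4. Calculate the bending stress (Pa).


sigma = M * c / I
sigma = 78.7 * 0.0096 / 1.9090e-07
M * c = 0.7555
sigma = 3.9577e+06


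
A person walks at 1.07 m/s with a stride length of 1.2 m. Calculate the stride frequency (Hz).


f = v / stride_length
f = 1.07 / 1.2
f = 0.8917


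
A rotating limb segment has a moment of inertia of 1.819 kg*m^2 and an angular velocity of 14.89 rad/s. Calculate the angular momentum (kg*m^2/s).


L = I * omega
L = 1.819 * 14.89
L = 27.0849


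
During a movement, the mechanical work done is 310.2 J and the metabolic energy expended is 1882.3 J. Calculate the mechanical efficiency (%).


eta = (W_mech / E_meta) * 100
eta = (310.2 / 1882.3) * 100
ratio = 0.1648
eta = 16.4798


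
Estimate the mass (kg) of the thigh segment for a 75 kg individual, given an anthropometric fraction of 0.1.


m_segment = body_mass * fraction
m_segment = 75 * 0.1
m_segment = 7.5000


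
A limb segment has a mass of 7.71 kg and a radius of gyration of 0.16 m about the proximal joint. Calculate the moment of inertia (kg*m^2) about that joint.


I = m * k^2
I = 7.71 * 0.16^2
k^2 = 0.0256
I = 0.1974


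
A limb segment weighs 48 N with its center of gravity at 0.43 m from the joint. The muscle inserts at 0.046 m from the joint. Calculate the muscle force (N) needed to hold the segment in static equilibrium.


F_muscle = W * d_load / d_muscle
F_muscle = 48 * 0.43 / 0.046
Numerator = 20.6400
F_muscle = 448.6957


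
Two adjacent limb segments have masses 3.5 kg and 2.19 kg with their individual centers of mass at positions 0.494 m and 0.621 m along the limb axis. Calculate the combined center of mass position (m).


COM = (m1*x1 + m2*x2) / (m1 + m2)
COM = (3.5*0.494 + 2.19*0.621) / (3.5 + 2.19)
Numerator = 3.0890
Denominator = 5.6900
COM = 0.5429


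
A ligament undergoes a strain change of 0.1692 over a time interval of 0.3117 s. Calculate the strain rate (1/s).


strain_rate = delta_strain / delta_t
strain_rate = 0.1692 / 0.3117
strain_rate = 0.5428


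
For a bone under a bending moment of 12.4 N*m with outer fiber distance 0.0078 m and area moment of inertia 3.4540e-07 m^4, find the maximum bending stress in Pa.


sigma = M * c / I
sigma = 12.4 * 0.0078 / 3.4540e-07
M * c = 0.0967
sigma = 280023.1616


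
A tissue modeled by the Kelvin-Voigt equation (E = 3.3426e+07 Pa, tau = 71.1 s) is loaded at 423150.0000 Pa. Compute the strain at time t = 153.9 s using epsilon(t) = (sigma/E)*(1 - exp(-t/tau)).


epsilon(t) = (sigma/E) * (1 - exp(-t/tau))
sigma/E = 423150.0000 / 3.3426e+07 = 0.0127
exp(-t/tau) = exp(-153.9 / 71.1) = 0.1148
epsilon = 0.0127 * (1 - 0.1148)
epsilon = 0.0112


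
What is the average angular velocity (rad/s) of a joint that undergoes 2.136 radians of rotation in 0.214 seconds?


omega = delta_theta / delta_t
omega = 2.136 / 0.214
omega = 9.9813


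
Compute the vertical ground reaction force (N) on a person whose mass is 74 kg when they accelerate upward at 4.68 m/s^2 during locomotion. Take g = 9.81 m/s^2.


GRF = m * (g + a)
GRF = 74 * (9.81 + 4.68)
GRF = 74 * 14.4900
GRF = 1072.2600


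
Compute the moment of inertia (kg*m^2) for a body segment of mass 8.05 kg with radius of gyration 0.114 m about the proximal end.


I = m * k^2
I = 8.05 * 0.114^2
k^2 = 0.0130
I = 0.1046


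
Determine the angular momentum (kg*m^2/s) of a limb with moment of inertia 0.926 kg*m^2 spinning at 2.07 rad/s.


L = I * omega
L = 0.926 * 2.07
L = 1.9168


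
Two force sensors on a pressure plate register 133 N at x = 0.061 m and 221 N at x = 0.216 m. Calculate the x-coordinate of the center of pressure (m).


COP_x = (F1*x1 + F2*x2) / (F1 + F2)
COP_x = (133*0.061 + 221*0.216) / (133 + 221)
Numerator = 55.8490
Denominator = 354
COP_x = 0.1578


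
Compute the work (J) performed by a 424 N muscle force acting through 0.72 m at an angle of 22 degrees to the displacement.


W = F * d * cos(theta)
theta = 22 deg = 0.3840 rad
cos(theta) = 0.9272
W = 424 * 0.72 * 0.9272
W = 283.0507


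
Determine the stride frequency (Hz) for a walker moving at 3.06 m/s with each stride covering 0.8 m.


f = v / stride_length
f = 3.06 / 0.8
f = 3.8250


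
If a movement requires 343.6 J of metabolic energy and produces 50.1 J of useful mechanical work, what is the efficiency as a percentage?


eta = (W_mech / E_meta) * 100
eta = (50.1 / 343.6) * 100
ratio = 0.1458
eta = 14.5809


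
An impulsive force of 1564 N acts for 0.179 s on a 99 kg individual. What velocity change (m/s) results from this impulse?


J = F * dt = 1564 * 0.179 = 279.9560 N*s
delta_v = J / m
delta_v = 279.9560 / 99
delta_v = 2.8278


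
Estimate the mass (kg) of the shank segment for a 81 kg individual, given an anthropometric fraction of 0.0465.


m_segment = body_mass * fraction
m_segment = 81 * 0.0465
m_segment = 3.7665


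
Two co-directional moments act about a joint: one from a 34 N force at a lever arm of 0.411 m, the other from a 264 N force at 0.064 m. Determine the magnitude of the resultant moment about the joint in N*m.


M = F1 * d1 + F2 * d2
M = 34 * 0.411 + 264 * 0.064
M = 13.9740 + 16.8960
M = 30.8700


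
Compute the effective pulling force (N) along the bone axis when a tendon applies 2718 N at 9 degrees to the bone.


F_eff = F_tendon * cos(theta)
theta = 9 deg = 0.1571 rad
cos(theta) = 0.9877
F_eff = 2718 * 0.9877
F_eff = 2684.5369


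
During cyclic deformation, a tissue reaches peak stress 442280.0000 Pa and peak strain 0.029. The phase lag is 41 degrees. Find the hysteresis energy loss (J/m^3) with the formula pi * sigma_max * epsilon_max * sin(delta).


E_loss = pi * sigma_max * epsilon_max * sin(delta)
delta = 41 deg = 0.7156 rad
sin(delta) = 0.6561
E_loss = pi * 442280.0000 * 0.029 * 0.6561
E_loss = 26435.5340


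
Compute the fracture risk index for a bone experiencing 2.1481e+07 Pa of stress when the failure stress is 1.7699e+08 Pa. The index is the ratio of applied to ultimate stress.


FRI = applied / ultimate
FRI = 2.1481e+07 / 1.7699e+08
FRI = 0.1214


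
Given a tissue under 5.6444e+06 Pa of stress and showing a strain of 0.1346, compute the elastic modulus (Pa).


E = stress / strain
E = 5.6444e+06 / 0.1346
E = 4.1935e+07


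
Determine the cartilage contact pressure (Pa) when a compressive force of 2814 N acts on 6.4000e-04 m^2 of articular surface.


P = F / A
P = 2814 / 6.4000e-04
P = 4.3969e+06


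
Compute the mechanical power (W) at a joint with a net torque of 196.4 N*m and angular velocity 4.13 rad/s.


P = M * omega
P = 196.4 * 4.13
P = 811.1320


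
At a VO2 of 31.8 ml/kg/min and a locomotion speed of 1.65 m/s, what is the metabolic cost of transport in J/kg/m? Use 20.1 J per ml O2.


Power per kg = VO2 * 20.1 / 60
Power per kg = 31.8 * 20.1 / 60 = 10.6530 W/kg
Cost = power_per_kg / speed
Cost = 10.6530 / 1.65
Cost = 6.4564


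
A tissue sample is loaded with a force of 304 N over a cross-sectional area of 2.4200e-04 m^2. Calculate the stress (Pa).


stress = F / A
stress = 304 / 2.4200e-04
stress = 1.2562e+06


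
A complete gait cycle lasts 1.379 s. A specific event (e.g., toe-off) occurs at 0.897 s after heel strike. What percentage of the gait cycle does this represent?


pct = (event_time / cycle_time) * 100
pct = (0.897 / 1.379) * 100
ratio = 0.6505
pct = 65.0471


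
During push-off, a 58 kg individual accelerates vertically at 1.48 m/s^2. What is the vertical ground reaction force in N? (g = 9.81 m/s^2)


GRF = m * (g + a)
GRF = 58 * (9.81 + 1.48)
GRF = 58 * 11.2900
GRF = 654.8200


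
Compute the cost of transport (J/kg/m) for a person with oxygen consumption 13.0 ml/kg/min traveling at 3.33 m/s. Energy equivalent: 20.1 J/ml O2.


Power per kg = VO2 * 20.1 / 60
Power per kg = 13.0 * 20.1 / 60 = 4.3550 W/kg
Cost = power_per_kg / speed
Cost = 4.3550 / 3.33
Cost = 1.3078


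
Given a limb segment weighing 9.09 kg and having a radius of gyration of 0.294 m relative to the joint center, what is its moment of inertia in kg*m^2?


I = m * k^2
I = 9.09 * 0.294^2
k^2 = 0.0864
I = 0.7857


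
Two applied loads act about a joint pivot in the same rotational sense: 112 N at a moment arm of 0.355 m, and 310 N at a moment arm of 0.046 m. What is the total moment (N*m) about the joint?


M = F1 * d1 + F2 * d2
M = 112 * 0.355 + 310 * 0.046
M = 39.7600 + 14.2600
M = 54.0200


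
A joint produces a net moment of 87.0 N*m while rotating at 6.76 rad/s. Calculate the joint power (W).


P = M * omega
P = 87.0 * 6.76
P = 588.1200


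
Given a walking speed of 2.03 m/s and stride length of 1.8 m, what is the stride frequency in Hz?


f = v / stride_length
f = 2.03 / 1.8
f = 1.1278


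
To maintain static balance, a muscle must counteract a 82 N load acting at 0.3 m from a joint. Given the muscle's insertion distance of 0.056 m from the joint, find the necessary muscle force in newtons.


F_muscle = W * d_load / d_muscle
F_muscle = 82 * 0.3 / 0.056
Numerator = 24.6000
F_muscle = 439.2857


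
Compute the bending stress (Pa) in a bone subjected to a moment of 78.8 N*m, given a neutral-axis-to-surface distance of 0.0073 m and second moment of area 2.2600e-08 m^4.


sigma = M * c / I
sigma = 78.8 * 0.0073 / 2.2600e-08
M * c = 0.5752
sigma = 2.5453e+07


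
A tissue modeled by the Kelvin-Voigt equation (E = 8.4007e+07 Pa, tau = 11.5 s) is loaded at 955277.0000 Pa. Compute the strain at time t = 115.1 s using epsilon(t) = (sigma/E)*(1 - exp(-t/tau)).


epsilon(t) = (sigma/E) * (1 - exp(-t/tau))
sigma/E = 955277.0000 / 8.4007e+07 = 0.0114
exp(-t/tau) = exp(-115.1 / 11.5) = 4.5007e-05
epsilon = 0.0114 * (1 - 4.5007e-05)
epsilon = 0.0114


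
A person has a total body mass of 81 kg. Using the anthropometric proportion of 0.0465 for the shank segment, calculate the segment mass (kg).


m_segment = body_mass * fraction
m_segment = 81 * 0.0465
m_segment = 3.7665


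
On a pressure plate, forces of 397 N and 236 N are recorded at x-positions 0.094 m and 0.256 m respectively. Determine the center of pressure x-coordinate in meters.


COP_x = (F1*x1 + F2*x2) / (F1 + F2)
COP_x = (397*0.094 + 236*0.256) / (397 + 236)
Numerator = 97.7340
Denominator = 633
COP_x = 0.1544


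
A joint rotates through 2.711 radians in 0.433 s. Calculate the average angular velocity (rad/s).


omega = delta_theta / delta_t
omega = 2.711 / 0.433
omega = 6.2610


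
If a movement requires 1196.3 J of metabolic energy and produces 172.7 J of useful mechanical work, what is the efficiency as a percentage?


eta = (W_mech / E_meta) * 100
eta = (172.7 / 1196.3) * 100
ratio = 0.1444
eta = 14.4362


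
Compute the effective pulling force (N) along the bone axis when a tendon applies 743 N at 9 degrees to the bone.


F_eff = F_tendon * cos(theta)
theta = 9 deg = 0.1571 rad
cos(theta) = 0.9877
F_eff = 743 * 0.9877
F_eff = 733.8524


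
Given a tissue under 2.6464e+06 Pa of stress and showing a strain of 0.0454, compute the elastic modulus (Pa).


E = stress / strain
E = 2.6464e+06 / 0.0454
E = 5.8291e+07


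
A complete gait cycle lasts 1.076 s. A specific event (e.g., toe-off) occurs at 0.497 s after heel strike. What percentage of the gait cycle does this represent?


pct = (event_time / cycle_time) * 100
pct = (0.497 / 1.076) * 100
ratio = 0.4619
pct = 46.1896


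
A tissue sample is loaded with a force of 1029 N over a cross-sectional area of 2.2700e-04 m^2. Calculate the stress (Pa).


stress = F / A
stress = 1029 / 2.2700e-04
stress = 4.5330e+06


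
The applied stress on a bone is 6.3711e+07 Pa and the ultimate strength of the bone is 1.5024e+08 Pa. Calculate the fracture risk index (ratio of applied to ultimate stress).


FRI = applied / ultimate
FRI = 6.3711e+07 / 1.5024e+08
FRI = 0.4241


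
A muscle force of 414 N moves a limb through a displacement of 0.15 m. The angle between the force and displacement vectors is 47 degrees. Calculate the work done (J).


W = F * d * cos(theta)
theta = 47 deg = 0.8203 rad
cos(theta) = 0.6820
W = 414 * 0.15 * 0.6820
W = 42.3521


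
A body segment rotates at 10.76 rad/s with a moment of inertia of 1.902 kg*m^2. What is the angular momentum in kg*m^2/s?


L = I * omega
L = 1.902 * 10.76
L = 20.4655


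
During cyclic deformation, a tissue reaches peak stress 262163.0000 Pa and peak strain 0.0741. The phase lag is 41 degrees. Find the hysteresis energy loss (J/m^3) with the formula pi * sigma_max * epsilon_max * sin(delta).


E_loss = pi * sigma_max * epsilon_max * sin(delta)
delta = 41 deg = 0.7156 rad
sin(delta) = 0.6561
E_loss = pi * 262163.0000 * 0.0741 * 0.6561
E_loss = 40038.9238


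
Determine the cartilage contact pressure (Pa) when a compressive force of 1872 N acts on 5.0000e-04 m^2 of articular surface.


P = F / A
P = 1872 / 5.0000e-04
P = 3.7440e+06


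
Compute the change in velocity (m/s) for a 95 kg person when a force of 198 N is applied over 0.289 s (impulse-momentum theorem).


J = F * dt = 198 * 0.289 = 57.2220 N*s
delta_v = J / m
delta_v = 57.2220 / 95
delta_v = 0.6023


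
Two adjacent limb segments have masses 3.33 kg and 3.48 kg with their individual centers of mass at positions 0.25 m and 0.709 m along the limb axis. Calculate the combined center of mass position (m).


COM = (m1*x1 + m2*x2) / (m1 + m2)
COM = (3.33*0.25 + 3.48*0.709) / (3.33 + 3.48)
Numerator = 3.2998
Denominator = 6.8100
COM = 0.4846


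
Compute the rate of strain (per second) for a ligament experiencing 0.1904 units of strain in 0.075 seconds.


strain_rate = delta_strain / delta_t
strain_rate = 0.1904 / 0.075
strain_rate = 2.5387


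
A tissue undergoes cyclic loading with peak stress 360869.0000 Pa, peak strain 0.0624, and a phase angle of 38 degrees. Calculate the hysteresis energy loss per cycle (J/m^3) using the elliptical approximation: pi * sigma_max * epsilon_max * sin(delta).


E_loss = pi * sigma_max * epsilon_max * sin(delta)
delta = 38 deg = 0.6632 rad
sin(delta) = 0.6157
E_loss = pi * 360869.0000 * 0.0624 * 0.6157
E_loss = 43553.7965


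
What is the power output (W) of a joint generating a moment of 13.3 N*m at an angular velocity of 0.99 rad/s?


P = M * omega
P = 13.3 * 0.99
P = 13.1670


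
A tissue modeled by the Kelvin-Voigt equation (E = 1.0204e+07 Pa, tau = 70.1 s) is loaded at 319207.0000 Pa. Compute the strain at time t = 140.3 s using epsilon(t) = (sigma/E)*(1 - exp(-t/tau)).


epsilon(t) = (sigma/E) * (1 - exp(-t/tau))
sigma/E = 319207.0000 / 1.0204e+07 = 0.0313
exp(-t/tau) = exp(-140.3 / 70.1) = 0.1351
epsilon = 0.0313 * (1 - 0.1351)
epsilon = 0.0271


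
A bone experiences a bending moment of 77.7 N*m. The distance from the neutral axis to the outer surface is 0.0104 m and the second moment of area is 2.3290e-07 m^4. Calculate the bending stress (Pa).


sigma = M * c / I
sigma = 77.7 * 0.0104 / 2.3290e-07
M * c = 0.8081
sigma = 3.4696e+06


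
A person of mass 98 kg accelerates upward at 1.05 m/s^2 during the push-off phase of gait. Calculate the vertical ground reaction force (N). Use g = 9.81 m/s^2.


GRF = m * (g + a)
GRF = 98 * (9.81 + 1.05)
GRF = 98 * 10.8600
GRF = 1064.2800


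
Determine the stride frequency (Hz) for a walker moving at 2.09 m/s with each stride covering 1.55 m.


f = v / stride_length
f = 2.09 / 1.55
f = 1.3484


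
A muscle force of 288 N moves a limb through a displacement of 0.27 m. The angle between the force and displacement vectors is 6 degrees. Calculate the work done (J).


W = F * d * cos(theta)
theta = 6 deg = 0.1047 rad
cos(theta) = 0.9945
W = 288 * 0.27 * 0.9945
W = 77.3340


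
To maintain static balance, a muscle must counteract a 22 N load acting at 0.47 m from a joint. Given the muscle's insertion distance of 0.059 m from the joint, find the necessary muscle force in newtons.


F_muscle = W * d_load / d_muscle
F_muscle = 22 * 0.47 / 0.059
Numerator = 10.3400
F_muscle = 175.2542


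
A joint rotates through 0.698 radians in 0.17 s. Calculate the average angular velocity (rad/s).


omega = delta_theta / delta_t
omega = 0.698 / 0.17
omega = 4.1059


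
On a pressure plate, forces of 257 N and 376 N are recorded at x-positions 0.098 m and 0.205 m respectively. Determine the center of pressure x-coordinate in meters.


COP_x = (F1*x1 + F2*x2) / (F1 + F2)
COP_x = (257*0.098 + 376*0.205) / (257 + 376)
Numerator = 102.2660
Denominator = 633
COP_x = 0.1616


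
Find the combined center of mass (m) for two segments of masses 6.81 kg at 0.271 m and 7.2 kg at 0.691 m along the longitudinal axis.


COM = (m1*x1 + m2*x2) / (m1 + m2)
COM = (6.81*0.271 + 7.2*0.691) / (6.81 + 7.2)
Numerator = 6.8207
Denominator = 14.0100
COM = 0.4868


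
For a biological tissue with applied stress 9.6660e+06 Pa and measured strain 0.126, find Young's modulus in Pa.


E = stress / strain
E = 9.6660e+06 / 0.126
E = 7.6714e+07


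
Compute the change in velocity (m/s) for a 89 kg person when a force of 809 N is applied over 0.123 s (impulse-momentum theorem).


J = F * dt = 809 * 0.123 = 99.5070 N*s
delta_v = J / m
delta_v = 99.5070 / 89
delta_v = 1.1181


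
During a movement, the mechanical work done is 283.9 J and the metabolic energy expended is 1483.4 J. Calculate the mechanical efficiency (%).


eta = (W_mech / E_meta) * 100
eta = (283.9 / 1483.4) * 100
ratio = 0.1914
eta = 19.1385


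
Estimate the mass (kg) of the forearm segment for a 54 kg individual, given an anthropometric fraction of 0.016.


m_segment = body_mass * fraction
m_segment = 54 * 0.016
m_segment = 0.8640


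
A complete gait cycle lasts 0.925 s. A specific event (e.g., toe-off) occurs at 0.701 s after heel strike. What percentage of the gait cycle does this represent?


pct = (event_time / cycle_time) * 100
pct = (0.701 / 0.925) * 100
ratio = 0.7578
pct = 75.7838


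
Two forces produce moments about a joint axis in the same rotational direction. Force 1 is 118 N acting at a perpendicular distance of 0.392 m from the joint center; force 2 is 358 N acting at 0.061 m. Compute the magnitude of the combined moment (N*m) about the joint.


M = F1 * d1 + F2 * d2
M = 118 * 0.392 + 358 * 0.061
M = 46.2560 + 21.8380
M = 68.0940


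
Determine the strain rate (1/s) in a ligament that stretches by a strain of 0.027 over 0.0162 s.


strain_rate = delta_strain / delta_t
strain_rate = 0.027 / 0.0162
strain_rate = 1.6667


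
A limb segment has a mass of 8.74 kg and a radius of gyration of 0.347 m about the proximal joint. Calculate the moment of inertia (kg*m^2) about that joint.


I = m * k^2
I = 8.74 * 0.347^2
k^2 = 0.1204
I = 1.0524


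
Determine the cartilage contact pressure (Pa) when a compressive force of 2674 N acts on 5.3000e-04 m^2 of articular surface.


P = F / A
P = 2674 / 5.3000e-04
P = 5.0453e+06


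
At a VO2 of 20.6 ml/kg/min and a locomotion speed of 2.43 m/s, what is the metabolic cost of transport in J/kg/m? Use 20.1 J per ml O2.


Power per kg = VO2 * 20.1 / 60
Power per kg = 20.6 * 20.1 / 60 = 6.9010 W/kg
Cost = power_per_kg / speed
Cost = 6.9010 / 2.43
Cost = 2.8399


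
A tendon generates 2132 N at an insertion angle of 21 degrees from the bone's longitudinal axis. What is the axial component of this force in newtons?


F_eff = F_tendon * cos(theta)
theta = 21 deg = 0.3665 rad
cos(theta) = 0.9336
F_eff = 2132 * 0.9336
F_eff = 1990.3935


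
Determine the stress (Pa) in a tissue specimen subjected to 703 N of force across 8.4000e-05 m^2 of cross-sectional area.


stress = F / A
stress = 703 / 8.4000e-05
stress = 8.3690e+06


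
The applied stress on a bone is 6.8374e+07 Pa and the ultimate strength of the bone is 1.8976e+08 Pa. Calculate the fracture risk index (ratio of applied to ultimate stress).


FRI = applied / ultimate
FRI = 6.8374e+07 / 1.8976e+08
FRI = 0.3603


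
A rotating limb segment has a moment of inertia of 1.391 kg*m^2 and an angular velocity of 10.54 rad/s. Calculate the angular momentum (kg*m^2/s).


L = I * omega
L = 1.391 * 10.54
L = 14.6611


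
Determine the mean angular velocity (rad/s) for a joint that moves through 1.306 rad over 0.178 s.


omega = delta_theta / delta_t
omega = 1.306 / 0.178
omega = 7.3371


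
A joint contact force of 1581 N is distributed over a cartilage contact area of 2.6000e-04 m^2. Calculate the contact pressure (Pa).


P = F / A
P = 1581 / 2.6000e-04
P = 6.0808e+06


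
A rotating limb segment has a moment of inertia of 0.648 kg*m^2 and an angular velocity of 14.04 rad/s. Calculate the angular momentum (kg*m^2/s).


L = I * omega
L = 0.648 * 14.04
L = 9.0979


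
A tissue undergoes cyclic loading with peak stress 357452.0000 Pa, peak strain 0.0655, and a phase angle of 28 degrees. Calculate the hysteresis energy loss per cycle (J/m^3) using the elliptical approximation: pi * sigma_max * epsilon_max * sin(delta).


E_loss = pi * sigma_max * epsilon_max * sin(delta)
delta = 28 deg = 0.4887 rad
sin(delta) = 0.4695
E_loss = pi * 357452.0000 * 0.0655 * 0.4695
E_loss = 34531.7187


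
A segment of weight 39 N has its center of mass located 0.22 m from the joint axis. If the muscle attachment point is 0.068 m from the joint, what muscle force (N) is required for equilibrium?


F_muscle = W * d_load / d_muscle
F_muscle = 39 * 0.22 / 0.068
Numerator = 8.5800
F_muscle = 126.1765


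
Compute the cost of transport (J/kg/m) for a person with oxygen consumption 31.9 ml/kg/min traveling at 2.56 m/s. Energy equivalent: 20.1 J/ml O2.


Power per kg = VO2 * 20.1 / 60
Power per kg = 31.9 * 20.1 / 60 = 10.6865 W/kg
Cost = power_per_kg / speed
Cost = 10.6865 / 2.56
Cost = 4.1744


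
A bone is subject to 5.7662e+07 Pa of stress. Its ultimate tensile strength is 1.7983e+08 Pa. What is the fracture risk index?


FRI = applied / ultimate
FRI = 5.7662e+07 / 1.7983e+08
FRI = 0.3206


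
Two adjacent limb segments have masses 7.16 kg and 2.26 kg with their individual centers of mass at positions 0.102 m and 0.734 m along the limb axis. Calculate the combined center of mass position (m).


COM = (m1*x1 + m2*x2) / (m1 + m2)
COM = (7.16*0.102 + 2.26*0.734) / (7.16 + 2.26)
Numerator = 2.3892
Denominator = 9.4200
COM = 0.2536


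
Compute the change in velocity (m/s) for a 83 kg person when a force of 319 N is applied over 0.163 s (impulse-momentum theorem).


J = F * dt = 319 * 0.163 = 51.9970 N*s
delta_v = J / m
delta_v = 51.9970 / 83
delta_v = 0.6265


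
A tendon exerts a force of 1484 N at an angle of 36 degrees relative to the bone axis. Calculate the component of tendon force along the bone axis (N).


F_eff = F_tendon * cos(theta)
theta = 36 deg = 0.6283 rad
cos(theta) = 0.8090
F_eff = 1484 * 0.8090
F_eff = 1200.5812


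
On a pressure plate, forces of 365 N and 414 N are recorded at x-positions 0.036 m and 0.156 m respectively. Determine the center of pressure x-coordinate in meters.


COP_x = (F1*x1 + F2*x2) / (F1 + F2)
COP_x = (365*0.036 + 414*0.156) / (365 + 414)
Numerator = 77.7240
Denominator = 779
COP_x = 0.0998


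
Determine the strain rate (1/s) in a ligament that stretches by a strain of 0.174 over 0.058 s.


strain_rate = delta_strain / delta_t
strain_rate = 0.174 / 0.058
strain_rate = 3.0000


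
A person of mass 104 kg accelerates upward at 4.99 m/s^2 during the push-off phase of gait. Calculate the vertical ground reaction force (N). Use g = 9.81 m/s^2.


GRF = m * (g + a)
GRF = 104 * (9.81 + 4.99)
GRF = 104 * 14.8000
GRF = 1539.2000


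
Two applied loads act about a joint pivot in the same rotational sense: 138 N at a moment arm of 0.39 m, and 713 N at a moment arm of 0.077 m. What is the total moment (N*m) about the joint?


M = F1 * d1 + F2 * d2
M = 138 * 0.39 + 713 * 0.077
M = 53.8200 + 54.9010
M = 108.7210


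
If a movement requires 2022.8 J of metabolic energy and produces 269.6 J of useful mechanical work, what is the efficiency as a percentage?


eta = (W_mech / E_meta) * 100
eta = (269.6 / 2022.8) * 100
ratio = 0.1333
eta = 13.3281


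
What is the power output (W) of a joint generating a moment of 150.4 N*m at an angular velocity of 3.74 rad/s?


P = M * omega
P = 150.4 * 3.74
P = 562.4960


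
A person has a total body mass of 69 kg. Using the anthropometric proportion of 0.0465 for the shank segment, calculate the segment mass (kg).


m_segment = body_mass * fraction
m_segment = 69 * 0.0465
m_segment = 3.2085


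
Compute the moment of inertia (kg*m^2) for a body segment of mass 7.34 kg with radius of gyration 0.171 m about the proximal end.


I = m * k^2
I = 7.34 * 0.171^2
k^2 = 0.0292
I = 0.2146


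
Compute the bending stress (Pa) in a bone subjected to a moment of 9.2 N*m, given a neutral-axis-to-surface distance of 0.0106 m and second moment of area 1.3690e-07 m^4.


sigma = M * c / I
sigma = 9.2 * 0.0106 / 1.3690e-07
M * c = 0.0975
sigma = 712344.7772


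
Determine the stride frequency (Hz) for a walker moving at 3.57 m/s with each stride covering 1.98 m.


f = v / stride_length
f = 3.57 / 1.98
f = 1.8030


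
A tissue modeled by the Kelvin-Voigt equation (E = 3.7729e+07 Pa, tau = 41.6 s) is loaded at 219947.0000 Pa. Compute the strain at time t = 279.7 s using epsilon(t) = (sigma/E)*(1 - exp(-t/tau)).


epsilon(t) = (sigma/E) * (1 - exp(-t/tau))
sigma/E = 219947.0000 / 3.7729e+07 = 0.0058
exp(-t/tau) = exp(-279.7 / 41.6) = 0.0012
epsilon = 0.0058 * (1 - 0.0012)
epsilon = 0.0058


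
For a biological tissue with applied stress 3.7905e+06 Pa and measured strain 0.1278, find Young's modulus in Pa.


E = stress / strain
E = 3.7905e+06 / 0.1278
E = 2.9660e+07


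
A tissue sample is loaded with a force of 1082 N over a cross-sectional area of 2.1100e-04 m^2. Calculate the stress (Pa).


stress = F / A
stress = 1082 / 2.1100e-04
stress = 5.1280e+06


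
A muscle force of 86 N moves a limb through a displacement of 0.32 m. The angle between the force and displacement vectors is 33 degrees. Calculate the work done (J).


W = F * d * cos(theta)
theta = 33 deg = 0.5760 rad
cos(theta) = 0.8387
W = 86 * 0.32 * 0.8387
W = 23.0802


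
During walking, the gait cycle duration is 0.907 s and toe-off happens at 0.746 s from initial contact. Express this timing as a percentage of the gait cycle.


pct = (event_time / cycle_time) * 100
pct = (0.746 / 0.907) * 100
ratio = 0.8225
pct = 82.2492


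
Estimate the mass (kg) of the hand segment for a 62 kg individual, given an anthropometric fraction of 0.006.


m_segment = body_mass * fraction
m_segment = 62 * 0.006
m_segment = 0.3720


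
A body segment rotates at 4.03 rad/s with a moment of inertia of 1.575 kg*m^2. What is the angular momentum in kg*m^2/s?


L = I * omega
L = 1.575 * 4.03
L = 6.3472


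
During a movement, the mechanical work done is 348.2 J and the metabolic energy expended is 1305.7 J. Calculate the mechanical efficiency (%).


eta = (W_mech / E_meta) * 100
eta = (348.2 / 1305.7) * 100
ratio = 0.2667
eta = 26.6677


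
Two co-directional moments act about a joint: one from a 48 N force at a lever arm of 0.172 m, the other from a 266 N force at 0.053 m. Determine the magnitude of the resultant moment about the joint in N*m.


M = F1 * d1 + F2 * d2
M = 48 * 0.172 + 266 * 0.053
M = 8.2560 + 14.0980
M = 22.3540


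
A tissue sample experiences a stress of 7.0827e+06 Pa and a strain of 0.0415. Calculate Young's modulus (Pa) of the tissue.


E = stress / strain
E = 7.0827e+06 / 0.0415
E = 1.7067e+08


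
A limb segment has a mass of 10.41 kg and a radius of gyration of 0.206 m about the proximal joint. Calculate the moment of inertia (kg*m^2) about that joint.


I = m * k^2
I = 10.41 * 0.206^2
k^2 = 0.0424
I = 0.4418


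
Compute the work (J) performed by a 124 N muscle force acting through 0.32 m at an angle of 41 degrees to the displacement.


W = F * d * cos(theta)
theta = 41 deg = 0.7156 rad
cos(theta) = 0.7547
W = 124 * 0.32 * 0.7547
W = 29.9469


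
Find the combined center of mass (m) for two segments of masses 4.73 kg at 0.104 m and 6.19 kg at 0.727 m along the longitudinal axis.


COM = (m1*x1 + m2*x2) / (m1 + m2)
COM = (4.73*0.104 + 6.19*0.727) / (4.73 + 6.19)
Numerator = 4.9921
Denominator = 10.9200
COM = 0.4571


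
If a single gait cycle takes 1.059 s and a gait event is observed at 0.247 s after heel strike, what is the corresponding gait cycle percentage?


pct = (event_time / cycle_time) * 100
pct = (0.247 / 1.059) * 100
ratio = 0.2332
pct = 23.3239


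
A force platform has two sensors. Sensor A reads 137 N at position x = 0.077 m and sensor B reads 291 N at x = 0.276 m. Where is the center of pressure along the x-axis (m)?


COP_x = (F1*x1 + F2*x2) / (F1 + F2)
COP_x = (137*0.077 + 291*0.276) / (137 + 291)
Numerator = 90.8650
Denominator = 428
COP_x = 0.2123


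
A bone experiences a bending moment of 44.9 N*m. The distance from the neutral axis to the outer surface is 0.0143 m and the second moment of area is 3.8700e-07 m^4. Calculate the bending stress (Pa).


sigma = M * c / I
sigma = 44.9 * 0.0143 / 3.8700e-07
M * c = 0.6421
sigma = 1.6591e+06


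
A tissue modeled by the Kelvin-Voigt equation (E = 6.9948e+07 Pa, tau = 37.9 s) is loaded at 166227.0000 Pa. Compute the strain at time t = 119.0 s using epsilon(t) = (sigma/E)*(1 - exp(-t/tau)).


epsilon(t) = (sigma/E) * (1 - exp(-t/tau))
sigma/E = 166227.0000 / 6.9948e+07 = 0.0024
exp(-t/tau) = exp(-119.0 / 37.9) = 0.0433
epsilon = 0.0024 * (1 - 0.0433)
epsilon = 0.0023


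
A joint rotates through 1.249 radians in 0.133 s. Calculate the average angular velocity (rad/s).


omega = delta_theta / delta_t
omega = 1.249 / 0.133
omega = 9.3910


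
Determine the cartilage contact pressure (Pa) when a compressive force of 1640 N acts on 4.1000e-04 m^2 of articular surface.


P = F / A
P = 1640 / 4.1000e-04
P = 4.0000e+06


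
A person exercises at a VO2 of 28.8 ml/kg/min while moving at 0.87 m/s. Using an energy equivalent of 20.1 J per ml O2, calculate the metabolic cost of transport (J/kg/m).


Power per kg = VO2 * 20.1 / 60
Power per kg = 28.8 * 20.1 / 60 = 9.6480 W/kg
Cost = power_per_kg / speed
Cost = 9.6480 / 0.87
Cost = 11.0897


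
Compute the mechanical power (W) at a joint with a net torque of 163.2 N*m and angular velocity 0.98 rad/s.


P = M * omega
P = 163.2 * 0.98
P = 159.9360


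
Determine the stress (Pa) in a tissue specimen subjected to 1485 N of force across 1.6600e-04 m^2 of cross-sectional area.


stress = F / A
stress = 1485 / 1.6600e-04
stress = 8.9458e+06


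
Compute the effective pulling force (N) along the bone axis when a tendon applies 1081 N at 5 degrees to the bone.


F_eff = F_tendon * cos(theta)
theta = 5 deg = 0.0873 rad
cos(theta) = 0.9962
F_eff = 1081 * 0.9962
F_eff = 1076.8865


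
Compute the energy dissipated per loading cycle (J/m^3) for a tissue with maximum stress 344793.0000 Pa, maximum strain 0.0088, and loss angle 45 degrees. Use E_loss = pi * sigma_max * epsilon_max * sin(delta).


E_loss = pi * sigma_max * epsilon_max * sin(delta)
delta = 45 deg = 0.7854 rad
sin(delta) = 0.7071
E_loss = pi * 344793.0000 * 0.0088 * 0.7071
E_loss = 6740.2497


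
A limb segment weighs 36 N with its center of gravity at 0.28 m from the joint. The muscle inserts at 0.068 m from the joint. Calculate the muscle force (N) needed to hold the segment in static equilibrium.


F_muscle = W * d_load / d_muscle
F_muscle = 36 * 0.28 / 0.068
Numerator = 10.0800
F_muscle = 148.2353


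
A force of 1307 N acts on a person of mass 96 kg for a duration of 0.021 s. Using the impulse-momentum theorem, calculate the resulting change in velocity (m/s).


J = F * dt = 1307 * 0.021 = 27.4470 N*s
delta_v = J / m
delta_v = 27.4470 / 96
delta_v = 0.2859


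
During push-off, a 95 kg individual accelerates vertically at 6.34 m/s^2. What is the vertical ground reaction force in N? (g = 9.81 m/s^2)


GRF = m * (g + a)
GRF = 95 * (9.81 + 6.34)
GRF = 95 * 16.1500
GRF = 1534.2500


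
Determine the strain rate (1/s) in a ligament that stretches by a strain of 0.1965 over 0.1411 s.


strain_rate = delta_strain / delta_t
strain_rate = 0.1965 / 0.1411
strain_rate = 1.3926


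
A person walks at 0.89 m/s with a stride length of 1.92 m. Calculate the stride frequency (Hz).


f = v / stride_length
f = 0.89 / 1.92
f = 0.4635


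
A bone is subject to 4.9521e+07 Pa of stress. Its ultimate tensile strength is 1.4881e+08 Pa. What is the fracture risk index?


FRI = applied / ultimate
FRI = 4.9521e+07 / 1.4881e+08
FRI = 0.3328


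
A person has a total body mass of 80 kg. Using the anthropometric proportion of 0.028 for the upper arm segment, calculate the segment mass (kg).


m_segment = body_mass * fraction
m_segment = 80 * 0.028
m_segment = 2.2400


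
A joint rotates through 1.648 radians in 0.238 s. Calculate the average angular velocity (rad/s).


omega = delta_theta / delta_t
omega = 1.648 / 0.238
omega = 6.9244


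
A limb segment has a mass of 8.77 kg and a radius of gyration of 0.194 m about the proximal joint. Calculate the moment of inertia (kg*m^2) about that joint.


I = m * k^2
I = 8.77 * 0.194^2
k^2 = 0.0376
I = 0.3301


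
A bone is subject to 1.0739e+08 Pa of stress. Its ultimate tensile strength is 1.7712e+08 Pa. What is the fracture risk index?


FRI = applied / ultimate
FRI = 1.0739e+08 / 1.7712e+08
FRI = 0.6063


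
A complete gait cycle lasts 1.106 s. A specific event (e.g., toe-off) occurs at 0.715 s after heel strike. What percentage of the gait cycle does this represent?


pct = (event_time / cycle_time) * 100
pct = (0.715 / 1.106) * 100
ratio = 0.6465
pct = 64.6474


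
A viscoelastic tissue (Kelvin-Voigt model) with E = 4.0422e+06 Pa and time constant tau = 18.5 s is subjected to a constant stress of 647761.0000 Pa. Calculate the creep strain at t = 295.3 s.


epsilon(t) = (sigma/E) * (1 - exp(-t/tau))
sigma/E = 647761.0000 / 4.0422e+06 = 0.1602
exp(-t/tau) = exp(-295.3 / 18.5) = 1.1687e-07
epsilon = 0.1602 * (1 - 1.1687e-07)
epsilon = 0.1602


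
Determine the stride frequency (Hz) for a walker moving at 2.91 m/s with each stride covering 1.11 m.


f = v / stride_length
f = 2.91 / 1.11
f = 2.6216


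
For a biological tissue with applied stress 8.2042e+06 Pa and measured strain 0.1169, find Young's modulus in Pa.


E = stress / strain
E = 8.2042e+06 / 0.1169
E = 7.0181e+07
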